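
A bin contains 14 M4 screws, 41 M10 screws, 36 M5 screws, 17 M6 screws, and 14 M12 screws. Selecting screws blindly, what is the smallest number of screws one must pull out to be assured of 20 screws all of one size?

In the worst case we take at most 19 of each size, but all 14 M4, all 17 M6, and all 14 M12 (fewer than 19), giving 14 + 19 + 19 + 17 + 14 = 83.
One more screw then forces some size to 20, so 83 + 1 = 84.

84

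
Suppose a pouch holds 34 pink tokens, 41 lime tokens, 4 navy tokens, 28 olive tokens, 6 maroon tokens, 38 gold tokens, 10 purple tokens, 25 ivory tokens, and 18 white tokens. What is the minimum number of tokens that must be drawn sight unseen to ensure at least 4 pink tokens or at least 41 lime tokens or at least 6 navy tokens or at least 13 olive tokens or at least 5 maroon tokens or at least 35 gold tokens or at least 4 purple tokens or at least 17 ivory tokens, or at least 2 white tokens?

118

The worst case stops just short of every target: 3 pink, 40 lime, all 4 navy, 12 olive, 4 maroon, 34 gold, 3 purple, 16 ivory, 1 white — 3 + 40 + 4 + 12 + 4 + 34 + 3 + 16 + 1 = 117 tokens.
One more token must push some color to its target, so 117 + 1 = 118.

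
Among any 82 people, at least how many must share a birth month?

7

The 82 people fall into 12 months of the year.
If each of the 12 months of the year held at most 6, the total would be at most 12 × 6 = 72 < 82, a contradiction.
So at least one holds ⌈82/12⌉ = 7.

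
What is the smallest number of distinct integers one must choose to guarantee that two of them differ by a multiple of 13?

Two integers differ by a multiple of 13 exactly when they share a remainder mod 13.
There are 13 residue classes mod 13, so 13 integers can all lie in distinct classes.
One more integer must repeat a residue, giving a difference divisible by 13. So n = 13 + 1 = 14.

14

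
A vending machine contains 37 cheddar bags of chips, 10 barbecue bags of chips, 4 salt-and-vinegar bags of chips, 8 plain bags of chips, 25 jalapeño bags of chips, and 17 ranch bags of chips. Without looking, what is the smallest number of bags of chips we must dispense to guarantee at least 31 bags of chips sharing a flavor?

In the worst case we take at most 30 of each flavor, but all 10 barbecue, all 4 salt-and-vinegar, all 8 plain, all 25 jalapeño, and all 17 ranch (fewer than 30), giving 30 + 10 + 4 + 8 + 25 + 17 = 94.
One more bag of chips then forces some flavor to 31, so 94 + 1 = 95.

95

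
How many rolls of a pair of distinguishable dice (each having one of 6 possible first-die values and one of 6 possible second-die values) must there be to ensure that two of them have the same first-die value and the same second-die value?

37

There are 6 × 6 = 36 (first-die value, second-die value) combinations acting as pigeonholes.
With 36 rolls of a pair of distinguishable dice we could place one in each, avoiding any repeat.
One more forces some (first-die value, second-die value) pair to hold 2, so 36 + 1 = 37.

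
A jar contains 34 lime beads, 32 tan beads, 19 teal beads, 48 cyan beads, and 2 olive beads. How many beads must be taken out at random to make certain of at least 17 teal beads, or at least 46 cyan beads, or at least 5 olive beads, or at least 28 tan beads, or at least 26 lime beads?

Each of the 5 colors has its own threshold; avoid all of them simultaneously.
The worst case stops just short of every target: 25 lime, 27 tan, 16 teal, 45 cyan, all 2 olive — 25 + 27 + 16 + 45 + 2 = 115 beads.
One more bead must push some color to its target, so 115 + 1 = 116.

116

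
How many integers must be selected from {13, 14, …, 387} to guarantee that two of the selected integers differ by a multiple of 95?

96

Use the pigeonhole principle on residue classes: group the integers by remainder mod 95; there are 95 residue classes, each nonempty in this range.
Choosing one from each class (95 integers) avoids any shared remainder.
One more choice must repeat a class, so two differ by a multiple of 95. Hence 95 + 1 = 96.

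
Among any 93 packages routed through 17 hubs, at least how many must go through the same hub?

6

The 93 packages fall into 17 hubs.
If each of the 17 hubs held at most 5, the total would be at most 17 × 5 = 85 < 93, a contradiction.
So at least one holds ⌈93/17⌉ = 6.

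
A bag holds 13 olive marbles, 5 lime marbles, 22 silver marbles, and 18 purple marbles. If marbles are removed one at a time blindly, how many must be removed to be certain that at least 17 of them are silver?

53

The worst case draws every non-silver marble first: 13 + 5 + 18 = 36.
The next 17 draws are then forced to be silver, giving 36 + 17 = 53.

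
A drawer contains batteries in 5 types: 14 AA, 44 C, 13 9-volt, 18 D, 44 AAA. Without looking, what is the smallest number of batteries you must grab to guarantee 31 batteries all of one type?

In the worst case we take at most 30 of each type, but all 14 AA, all 13 9-volt, and all 18 D (fewer than 30), giving 14 + 30 + 13 + 18 + 30 = 105.
One more battery then forces some type to 31, so 105 + 1 = 106.

106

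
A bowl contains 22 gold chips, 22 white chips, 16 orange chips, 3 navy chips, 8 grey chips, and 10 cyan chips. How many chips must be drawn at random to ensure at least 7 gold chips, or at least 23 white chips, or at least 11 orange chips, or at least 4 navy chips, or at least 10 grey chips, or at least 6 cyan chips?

55

The worst case stops just short of every target: 6 gold, 22 white, 10 orange, 3 navy, all 8 grey, 5 cyan — 6 + 22 + 10 + 3 + 8 + 5 = 54 chips.
One more chip must push some color to its target, so 54 + 1 = 55.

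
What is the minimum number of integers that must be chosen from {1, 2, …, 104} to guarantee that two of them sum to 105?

53

Partition {1, …, 104} into 52 pairs: {1,104}, {2,103}, …, {52,53}.
Choosing 52 integers — say the integers 1 through 52 — takes one from each pair and avoids the property.
Choosing 53 forces two into the same pair by pigeonhole, and those sum to 105. So 53.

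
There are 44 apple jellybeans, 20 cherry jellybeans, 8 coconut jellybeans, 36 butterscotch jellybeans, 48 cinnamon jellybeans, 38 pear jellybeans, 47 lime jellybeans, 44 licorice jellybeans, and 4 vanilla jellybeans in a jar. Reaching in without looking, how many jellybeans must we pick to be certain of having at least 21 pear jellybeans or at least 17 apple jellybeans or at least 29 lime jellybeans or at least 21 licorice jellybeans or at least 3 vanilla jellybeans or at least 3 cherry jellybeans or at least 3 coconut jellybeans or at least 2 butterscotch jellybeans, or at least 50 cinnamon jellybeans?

140

The worst case stops just short of every target: 16 apple, 2 cherry, 2 coconut, 1 butterscotch, all 48 cinnamon, 20 pear, 28 lime, 20 licorice, 2 vanilla — 16 + 2 + 2 + 1 + 48 + 20 + 28 + 20 + 2 = 139 jellybeans.
One more jellybean must push some flavor to its target, so 139 + 1 = 140.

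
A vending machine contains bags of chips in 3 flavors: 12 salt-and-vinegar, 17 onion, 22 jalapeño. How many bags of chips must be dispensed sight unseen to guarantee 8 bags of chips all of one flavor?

The worst case takes 7 bags of chips of each flavor without reaching 8 of any: 3 × 7 = 21.
The next bag of chips must bring some flavor to 8, so 21 + 1 = 22.

22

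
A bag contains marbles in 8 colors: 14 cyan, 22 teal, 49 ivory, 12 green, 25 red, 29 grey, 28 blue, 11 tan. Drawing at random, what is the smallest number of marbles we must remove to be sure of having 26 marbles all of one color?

In the worst case we take at most 25 of each color, but all 14 cyan, all 22 teal, all 12 green, and all 11 tan (fewer than 25), giving 14 + 22 + 25 + 12 + 25 + 25 + 25 + 11 = 159.
One more marble then forces some color to 26, so 159 + 1 = 160.

160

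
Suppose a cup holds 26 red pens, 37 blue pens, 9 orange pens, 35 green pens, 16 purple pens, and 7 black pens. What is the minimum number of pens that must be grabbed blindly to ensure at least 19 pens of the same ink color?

Treat the 6 ink colors as pigeonholes.
In the worst case we take at most 18 of each ink color, but all 9 orange, all 16 purple, and all 7 black (fewer than 18), giving 18 + 18 + 9 + 18 + 16 + 7 = 86.
One more pen then forces some ink color to 19, so 86 + 1 = 87.

87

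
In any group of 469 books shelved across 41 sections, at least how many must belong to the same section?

12

The 469 books fall into 41 sections.
If each of the 41 sections held at most 11, the total would be at most 41 × 11 = 451 < 469, a contradiction.
So at least one holds ⌈469/41⌉ = 12.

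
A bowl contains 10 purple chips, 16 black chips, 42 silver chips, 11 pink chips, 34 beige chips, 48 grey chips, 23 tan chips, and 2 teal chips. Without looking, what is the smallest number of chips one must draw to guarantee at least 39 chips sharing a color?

173

In the worst case we take at most 38 of each color, but all 10 purple, all 16 black, all 11 pink, all 34 beige, all 23 tan, and all 2 teal (fewer than 38), giving 10 + 16 + 38 + 11 + 34 + 38 + 23 + 2 = 172.
One more chip then forces some color to 39, so 172 + 1 = 173.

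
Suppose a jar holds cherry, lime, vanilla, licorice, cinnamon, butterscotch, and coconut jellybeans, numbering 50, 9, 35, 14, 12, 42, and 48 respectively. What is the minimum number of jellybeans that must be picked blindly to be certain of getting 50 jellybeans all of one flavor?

Treat the 7 flavors as pigeonholes.
In the worst case we take at most 49 of each flavor, but all 9 lime, all 35 vanilla, all 14 licorice, all 12 cinnamon, all 42 butterscotch, and all 48 coconut (fewer than 49), giving 49 + 9 + 35 + 14 + 12 + 42 + 48 = 209.
One more jellybean then forces some flavor to 50, so 209 + 1 = 210.

210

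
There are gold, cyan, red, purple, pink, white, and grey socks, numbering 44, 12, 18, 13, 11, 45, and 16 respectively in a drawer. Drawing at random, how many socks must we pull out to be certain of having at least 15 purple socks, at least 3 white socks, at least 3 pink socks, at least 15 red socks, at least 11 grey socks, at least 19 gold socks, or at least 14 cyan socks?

72

The worst case stops just short of every target: 18 gold, all 12 cyan, 14 red, all 13 purple, 2 pink, 2 white, 10 grey — 18 + 12 + 14 + 13 + 2 + 2 + 10 = 71 socks.
One more sock must push some color to its target, so 71 + 1 = 72.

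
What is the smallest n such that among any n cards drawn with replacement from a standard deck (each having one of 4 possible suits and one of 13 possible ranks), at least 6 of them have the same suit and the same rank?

There are 4 × 13 = 52 (suit, rank) combinations acting as pigeonholes.
With 52 × 5 = 260 cards drawn with replacement from a standard deck we could place exactly 5 in each, with no (suit, rank) pair reaching 6.
One more forces some (suit, rank) pair to hold 6, so 260 + 1 = 261.

261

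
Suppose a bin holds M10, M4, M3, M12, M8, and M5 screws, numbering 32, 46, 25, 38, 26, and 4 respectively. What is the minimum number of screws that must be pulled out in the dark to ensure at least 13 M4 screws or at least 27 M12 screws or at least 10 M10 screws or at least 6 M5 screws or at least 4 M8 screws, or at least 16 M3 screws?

70

The worst case stops just short of every target: 9 M10, 12 M4, 15 M3, 26 M12, 3 M8, all 4 M5 — 9 + 12 + 15 + 26 + 3 + 4 = 69 screws.
One more screw must push some size to its target, so 69 + 1 = 70.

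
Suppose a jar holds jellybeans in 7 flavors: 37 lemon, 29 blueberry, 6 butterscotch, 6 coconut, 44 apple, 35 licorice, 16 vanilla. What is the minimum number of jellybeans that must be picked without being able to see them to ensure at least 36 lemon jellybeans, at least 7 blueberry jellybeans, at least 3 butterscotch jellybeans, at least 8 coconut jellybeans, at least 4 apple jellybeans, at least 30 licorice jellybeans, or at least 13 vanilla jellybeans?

The worst case stops just short of every target: 35 lemon, 6 blueberry, 2 butterscotch, all 6 coconut, 3 apple, 29 licorice, 12 vanilla — 35 + 6 + 2 + 6 + 3 + 29 + 12 = 93 jellybeans.
One more jellybean must push some flavor to its target, so 93 + 1 = 94.

94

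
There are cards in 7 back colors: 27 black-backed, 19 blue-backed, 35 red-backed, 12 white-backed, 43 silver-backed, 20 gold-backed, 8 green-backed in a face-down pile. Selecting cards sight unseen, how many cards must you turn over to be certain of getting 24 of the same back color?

129

In the worst case we take at most 23 of each back color, but all 19 blue-backed, all 12 white-backed, all 20 gold-backed, and all 8 green-backed (fewer than 23), giving 23 + 19 + 23 + 12 + 23 + 20 + 8 = 128.
One more card then forces some back color to 24, so 128 + 1 = 129.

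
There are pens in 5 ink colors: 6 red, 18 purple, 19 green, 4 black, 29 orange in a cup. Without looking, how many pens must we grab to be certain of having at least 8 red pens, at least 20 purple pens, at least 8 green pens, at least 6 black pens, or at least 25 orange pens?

The worst case stops just short of every target: all 6 red, all 18 purple, 7 green, all 4 black, 24 orange — 6 + 18 + 7 + 4 + 24 = 59 pens.
One more pen must push some ink color to its target, so 59 + 1 = 60.

60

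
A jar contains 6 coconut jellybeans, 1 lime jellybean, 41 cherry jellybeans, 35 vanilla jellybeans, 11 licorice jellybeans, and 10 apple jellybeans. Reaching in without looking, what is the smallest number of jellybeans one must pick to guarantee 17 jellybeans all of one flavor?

61

In the worst case we take at most 16 of each flavor, but all 6 coconut, all 1 lime, all 11 licorice, and all 10 apple (fewer than 16), giving 6 + 1 + 16 + 16 + 11 + 10 = 60.
One more jellybean then forces some flavor to 17, so 60 + 1 = 61.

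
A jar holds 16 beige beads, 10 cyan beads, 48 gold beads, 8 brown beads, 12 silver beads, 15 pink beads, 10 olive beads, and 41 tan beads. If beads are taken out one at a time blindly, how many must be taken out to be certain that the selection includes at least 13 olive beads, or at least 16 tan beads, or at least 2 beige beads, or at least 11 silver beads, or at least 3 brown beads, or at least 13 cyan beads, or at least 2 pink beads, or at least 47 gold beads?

96

Each of the 8 colors has its own threshold; avoid all of them simultaneously.
The worst case stops just short of every target: 1 beige, all 10 cyan, 46 gold, 2 brown, 10 silver, 1 pink, all 10 olive, 15 tan — 1 + 10 + 46 + 2 + 10 + 1 + 10 + 15 = 95 beads.
One more bead must push some color to its target, so 95 + 1 = 96.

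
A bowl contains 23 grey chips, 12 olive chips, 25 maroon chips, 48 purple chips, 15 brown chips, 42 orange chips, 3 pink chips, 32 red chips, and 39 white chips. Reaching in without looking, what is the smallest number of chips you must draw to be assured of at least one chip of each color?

The hardest color to obtain is pink: we could draw every other chip first — 239 − 3 = 236 chips — without a single pink one.
The next draw must be pink, so 236 + 1 = 237.

237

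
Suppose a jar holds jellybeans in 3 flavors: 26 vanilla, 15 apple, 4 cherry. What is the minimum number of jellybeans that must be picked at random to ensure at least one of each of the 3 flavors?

42

The hardest flavor to obtain is cherry: we could draw every other jellybean first — 45 − 4 = 41 jellybeans — without a single cherry one.
The next draw must be cherry, so 41 + 1 = 42.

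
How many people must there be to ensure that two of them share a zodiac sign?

13

There are 12 zodiac signs acting as pigeonholes.
With 12 people we could place one in each, avoiding any repeat.
One more forces some class to hold 2, so 12 + 1 = 13.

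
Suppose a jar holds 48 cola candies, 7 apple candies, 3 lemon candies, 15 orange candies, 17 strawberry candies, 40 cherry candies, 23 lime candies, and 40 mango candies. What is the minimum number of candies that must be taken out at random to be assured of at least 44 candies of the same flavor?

189

In the worst case we take at most 43 of each flavor, but all 7 apple, all 3 lemon, all 15 orange, all 17 strawberry, all 40 cherry, all 23 lime, and all 40 mango (fewer than 43), giving 43 + 7 + 3 + 15 + 17 + 40 + 23 + 40 = 188.
One more candy then forces some flavor to 44, so 188 + 1 = 189.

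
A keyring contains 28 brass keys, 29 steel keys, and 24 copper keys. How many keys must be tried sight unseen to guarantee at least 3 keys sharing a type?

The worst case takes 2 keys of each type without reaching 3 of any: 3 × 2 = 6.
The next key must bring some type to 3, so 6 + 1 = 7.

7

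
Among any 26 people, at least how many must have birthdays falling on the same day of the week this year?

4

There are 7 days of the week, which serve as the pigeonholes.
If each of the 7 days of the week held at most 3, the total would be at most 7 × 3 = 21 < 26, a contradiction.
So at least one holds ⌈26/7⌉ = 4.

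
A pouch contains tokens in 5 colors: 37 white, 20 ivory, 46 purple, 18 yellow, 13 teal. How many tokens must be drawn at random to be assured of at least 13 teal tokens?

134

To avoid teal tokens as long as possible, exhaust the other 4 colors first.
The worst case draws every non-teal token first: 37 + 20 + 46 + 18 = 121.
The next 13 draws are then forced to be teal, giving 121 + 13 = 134.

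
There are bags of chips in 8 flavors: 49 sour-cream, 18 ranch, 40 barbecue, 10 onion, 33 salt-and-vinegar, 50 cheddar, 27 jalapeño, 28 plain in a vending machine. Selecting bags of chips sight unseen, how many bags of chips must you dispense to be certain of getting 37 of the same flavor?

225

In the worst case we take at most 36 of each flavor, but all 18 ranch, all 10 onion, all 33 salt-and-vinegar, all 27 jalapeño, and all 28 plain (fewer than 36), giving 36 + 18 + 36 + 10 + 33 + 36 + 27 + 28 = 224.
One more bag of chips then forces some flavor to 37, so 224 + 1 = 225.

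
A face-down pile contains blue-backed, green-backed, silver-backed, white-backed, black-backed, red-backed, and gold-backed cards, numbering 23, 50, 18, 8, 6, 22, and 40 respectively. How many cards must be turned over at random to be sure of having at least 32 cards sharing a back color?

140

In the worst case we take at most 31 of each back color, but all 23 blue-backed, all 18 silver-backed, all 8 white-backed, all 6 black-backed, and all 22 red-backed (fewer than 31), giving 23 + 31 + 18 + 8 + 6 + 22 + 31 = 139.
One more card then forces some back color to 32, so 139 + 1 = 140.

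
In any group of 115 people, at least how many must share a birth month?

10

The 115 people fall into 12 months of the year.
If each of the 12 months of the year held at most 9, the total would be at most 12 × 9 = 108 < 115, a contradiction.
So at least one holds ⌈115/12⌉ = 10.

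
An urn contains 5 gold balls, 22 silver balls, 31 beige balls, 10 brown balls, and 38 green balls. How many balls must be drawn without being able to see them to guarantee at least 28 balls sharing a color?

92

In the worst case we take at most 27 of each color, but all 5 gold, all 22 silver, and all 10 brown (fewer than 27), giving 5 + 22 + 27 + 10 + 27 = 91.
One more ball then forces some color to 28, so 91 + 1 = 92.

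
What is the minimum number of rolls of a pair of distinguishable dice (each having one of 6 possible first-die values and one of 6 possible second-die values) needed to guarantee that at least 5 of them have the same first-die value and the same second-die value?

145

There are 6 × 6 = 36 (first-die value, second-die value) combinations acting as pigeonholes.
With 36 × 4 = 144 rolls of a pair of distinguishable dice we could place exactly 4 in each, with no (first-die value, second-die value) pair reaching 5.
One more forces some (first-die value, second-die value) pair to hold 5, so 144 + 1 = 145.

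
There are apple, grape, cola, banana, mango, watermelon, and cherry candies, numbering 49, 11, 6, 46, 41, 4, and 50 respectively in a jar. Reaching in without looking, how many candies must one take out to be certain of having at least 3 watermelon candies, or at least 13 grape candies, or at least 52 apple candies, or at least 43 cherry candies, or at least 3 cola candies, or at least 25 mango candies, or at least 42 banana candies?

The worst case stops just short of every target: all 49 apple, all 11 grape, 2 cola, 41 banana, 24 mango, 2 watermelon, 42 cherry — 49 + 11 + 2 + 41 + 24 + 2 + 42 = 171 candies.
One more candy must push some flavor to its target, so 171 + 1 = 172.

172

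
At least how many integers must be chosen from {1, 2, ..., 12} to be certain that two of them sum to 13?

7

Partition {1, …, 12} into 6 pairs: {1,12}, {2,11}, …, {6,7}.
Choosing 6 integers — say the integers 1 through 6 — takes one from each pair and avoids the property.
Choosing 7 forces two into the same pair by pigeonhole, and those sum to 13. So 7.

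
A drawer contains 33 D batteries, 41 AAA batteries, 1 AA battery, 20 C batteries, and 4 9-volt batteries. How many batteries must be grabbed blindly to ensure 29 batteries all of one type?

In the worst case we take at most 28 of each type, but all 1 AA, all 20 C, and all 4 9-volt (fewer than 28), giving 28 + 28 + 1 + 20 + 4 = 81.
One more battery then forces some type to 29, so 81 + 1 = 82.

82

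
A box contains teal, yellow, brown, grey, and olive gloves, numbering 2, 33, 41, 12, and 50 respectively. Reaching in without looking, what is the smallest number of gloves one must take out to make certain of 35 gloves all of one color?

116

In the worst case we take at most 34 of each color, but all 2 teal, all 33 yellow, and all 12 grey (fewer than 34), giving 2 + 33 + 34 + 12 + 34 = 115.
One more glove then forces some color to 35, so 115 + 1 = 116.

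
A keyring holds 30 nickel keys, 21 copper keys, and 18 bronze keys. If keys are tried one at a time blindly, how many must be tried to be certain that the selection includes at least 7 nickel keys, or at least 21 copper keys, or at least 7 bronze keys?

33

Each of the 3 types has its own threshold; avoid all of them simultaneously.
The worst case stops just short of every target: 6 nickel, 20 copper, 6 bronze — 6 + 20 + 6 = 32 keys.
One more key must push some type to its target, so 32 + 1 = 33.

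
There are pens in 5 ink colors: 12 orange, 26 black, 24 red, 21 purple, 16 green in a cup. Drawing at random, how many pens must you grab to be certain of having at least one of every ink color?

The hardest ink color to obtain is orange: we could draw every other pen first — 99 − 12 = 87 pens — without a single orange one.
The next draw must be orange, so 87 + 1 = 88.

88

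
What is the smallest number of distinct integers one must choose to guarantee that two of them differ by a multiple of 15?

Use the pigeonhole principle on residue classes: two integers differ by a multiple of 15 exactly when they share a remainder mod 15.
There are 15 residue classes mod 15, so 15 integers can all lie in distinct classes.
One more integer must repeat a residue, giving a difference divisible by 15. So n = 15 + 1 = 16.

16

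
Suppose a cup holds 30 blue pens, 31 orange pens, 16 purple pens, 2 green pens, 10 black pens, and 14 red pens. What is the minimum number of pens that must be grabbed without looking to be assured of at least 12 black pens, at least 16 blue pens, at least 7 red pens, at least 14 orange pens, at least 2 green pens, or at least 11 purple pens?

The worst case stops just short of every target: 15 blue, 13 orange, 10 purple, 1 green, all 10 black, 6 red — 15 + 13 + 10 + 1 + 10 + 6 = 55 pens.
One more pen must push some ink color to its target, so 55 + 1 = 56.

56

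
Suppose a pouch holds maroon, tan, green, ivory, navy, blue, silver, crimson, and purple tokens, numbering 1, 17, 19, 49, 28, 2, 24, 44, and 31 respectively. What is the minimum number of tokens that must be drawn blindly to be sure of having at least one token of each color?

The hardest color to obtain is maroon: we could draw every other token first — 215 − 1 = 214 tokens — without a single maroon one.
The next draw must be maroon, so 214 + 1 = 215.

215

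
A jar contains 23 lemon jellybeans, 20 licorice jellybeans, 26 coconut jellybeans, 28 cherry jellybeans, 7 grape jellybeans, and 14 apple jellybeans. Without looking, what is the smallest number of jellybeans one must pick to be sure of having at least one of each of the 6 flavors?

The hardest flavor to obtain is grape: we could draw every other jellybean first — 118 − 7 = 111 jellybeans — without a single grape one.
The next draw must be grape, so 111 + 1 = 112.

112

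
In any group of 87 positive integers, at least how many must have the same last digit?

There are 10 possible last digits, which serve as the pigeonholes.
If each of the 10 possible last digits held at most 8, the total would be at most 10 × 8 = 80 < 87, a contradiction.
So at least one holds ⌈87/10⌉ = 9.

9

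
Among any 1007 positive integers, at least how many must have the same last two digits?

The 1007 positive integers fall into 100 possible two-digit endings.
If each of the 100 possible two-digit endings held at most 10, the total would be at most 100 × 10 = 1000 < 1007, a contradiction.
So at least one holds ⌈1007/100⌉ = 11.

11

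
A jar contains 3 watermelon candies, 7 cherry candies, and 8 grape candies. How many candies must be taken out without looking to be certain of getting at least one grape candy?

To avoid grape candies as long as possible, exhaust the other 2 flavors first.
The worst case draws every non-grape candy first: 3 + 7 = 10.
The next draw is then forced to be grape, giving 10 + 1 = 11.

11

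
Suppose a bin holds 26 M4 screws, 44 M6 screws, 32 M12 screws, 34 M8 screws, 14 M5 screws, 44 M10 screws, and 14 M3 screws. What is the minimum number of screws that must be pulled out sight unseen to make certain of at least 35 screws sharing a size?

In the worst case we take at most 34 of each size, but all 26 M4, all 32 M12, all 14 M5, and all 14 M3 (fewer than 34), giving 26 + 34 + 32 + 34 + 14 + 34 + 14 = 188.
One more screw then forces some size to 35, so 188 + 1 = 189.

189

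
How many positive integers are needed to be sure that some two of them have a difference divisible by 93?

94

Two integers differ by a multiple of 93 exactly when they share a remainder mod 93.
There are 93 residue classes mod 93, so 93 integers can all lie in distinct classes.
One more integer must repeat a residue, giving a difference divisible by 93. So n = 93 + 1 = 94.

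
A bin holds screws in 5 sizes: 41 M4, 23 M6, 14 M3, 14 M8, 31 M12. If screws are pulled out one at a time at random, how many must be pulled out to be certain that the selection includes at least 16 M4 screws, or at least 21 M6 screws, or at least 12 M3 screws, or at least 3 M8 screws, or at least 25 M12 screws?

The worst case stops just short of every target: 15 M4, 20 M6, 11 M3, 2 M8, 24 M12 — 15 + 20 + 11 + 2 + 24 = 72 screws.
One more screw must push some size to its target, so 72 + 1 = 73.

73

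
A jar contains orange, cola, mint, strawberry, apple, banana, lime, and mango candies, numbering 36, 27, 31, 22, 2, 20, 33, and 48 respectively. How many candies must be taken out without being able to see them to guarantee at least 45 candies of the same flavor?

216

In the worst case we take at most 44 of each flavor, but all 36 orange, all 27 cola, all 31 mint, all 22 strawberry, all 2 apple, all 20 banana, and all 33 lime (fewer than 44), giving 36 + 27 + 31 + 22 + 2 + 20 + 33 + 44 = 215.
One more candy then forces some flavor to 45, so 215 + 1 = 216.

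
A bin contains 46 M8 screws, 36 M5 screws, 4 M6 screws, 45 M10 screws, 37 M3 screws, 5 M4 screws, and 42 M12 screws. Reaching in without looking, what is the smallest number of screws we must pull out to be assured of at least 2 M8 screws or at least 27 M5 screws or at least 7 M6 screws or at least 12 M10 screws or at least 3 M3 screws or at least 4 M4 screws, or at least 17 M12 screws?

The worst case stops just short of every target: 1 M8, 26 M5, all 4 M6, 11 M10, 2 M3, 3 M4, 16 M12 — 1 + 26 + 4 + 11 + 2 + 3 + 16 = 63 screws.
One more screw must push some size to its target, so 63 + 1 = 64.

64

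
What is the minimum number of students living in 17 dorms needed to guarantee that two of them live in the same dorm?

18

There are 17 dorms acting as pigeonholes.
With 17 students we could place one in each, avoiding any repeat.
One more forces some class to hold 2, so 17 + 1 = 18.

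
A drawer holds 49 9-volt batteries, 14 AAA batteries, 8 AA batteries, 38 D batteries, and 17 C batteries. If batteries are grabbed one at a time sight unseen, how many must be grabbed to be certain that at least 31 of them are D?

The worst case draws every non-D battery first: 49 + 14 + 8 + 17 = 88.
The next 31 draws are then forced to be D, giving 88 + 31 = 119.

119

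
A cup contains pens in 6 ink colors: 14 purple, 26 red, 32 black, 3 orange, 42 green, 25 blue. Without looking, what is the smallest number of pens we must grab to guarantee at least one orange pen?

The worst case draws every non-orange pen first: 14 + 26 + 32 + 42 + 25 = 139.
The next draw is then forced to be orange, giving 139 + 1 = 140.

140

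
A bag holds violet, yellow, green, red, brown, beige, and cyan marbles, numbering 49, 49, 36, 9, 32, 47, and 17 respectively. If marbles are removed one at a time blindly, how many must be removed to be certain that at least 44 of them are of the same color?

In the worst case we take at most 43 of each color, but all 36 green, all 9 red, all 32 brown, and all 17 cyan (fewer than 43), giving 43 + 43 + 36 + 9 + 32 + 43 + 17 = 223.
One more marble then forces some color to 44, so 223 + 1 = 224.

224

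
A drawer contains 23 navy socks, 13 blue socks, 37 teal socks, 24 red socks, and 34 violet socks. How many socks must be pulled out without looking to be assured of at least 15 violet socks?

The worst case draws every non-violet sock first: 23 + 13 + 37 + 24 = 97.
The next 15 draws are then forced to be violet, giving 97 + 15 = 112.

112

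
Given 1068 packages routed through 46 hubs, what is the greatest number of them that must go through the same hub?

24

The 1068 packages fall into 46 hubs.
If each of the 46 hubs held at most 23, the total would be at most 46 × 23 = 1058 < 1068, a contradiction.
So at least one holds ⌈1068/46⌉ = 24.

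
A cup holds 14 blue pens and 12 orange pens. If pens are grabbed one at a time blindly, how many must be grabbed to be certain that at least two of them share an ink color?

The worst case takes 1 pen of each ink color without reaching 2 of any: 2 × 1 = 2.
The next pen must bring some ink color to 2, so 2 + 1 = 3.

3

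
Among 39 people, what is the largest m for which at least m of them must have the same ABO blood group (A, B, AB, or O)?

10

There are 4 ABO blood groups, which serve as the pigeonholes.
If each of the 4 ABO blood groups held at most 9, the total would be at most 4 × 9 = 36 < 39, a contradiction.
So at least one holds ⌈39/4⌉ = 10.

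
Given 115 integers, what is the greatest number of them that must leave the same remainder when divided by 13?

The 115 integers fall into 13 residue classes modulo 13.
If each of the 13 residue classes modulo 13 held at most 8, the total would be at most 13 × 8 = 104 < 115, a contradiction.
So at least one holds ⌈115/13⌉ = 9.

9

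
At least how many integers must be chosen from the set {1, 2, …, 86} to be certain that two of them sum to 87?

44

Partition {1, …, 86} into 43 pairs: {1,86}, {2,85}, …, {43,44}.
Choosing 43 integers — say the integers 1 through 43 — takes one from each pair and avoids the property.
Choosing 44 forces two into the same pair by pigeonhole, and those sum to 87. So 44.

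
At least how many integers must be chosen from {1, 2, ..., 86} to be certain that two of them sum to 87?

44

Partition {1, …, 86} into 43 pairs: {1,86}, {2,85}, …, {43,44}.
Choosing 43 integers — say the integers 1 through 43 — takes one from each pair and avoids the property.
Choosing 44 forces two into the same pair by pigeonhole, and those sum to 87. So 44.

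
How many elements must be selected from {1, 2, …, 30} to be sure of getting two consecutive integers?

Partition {1, …, 30} into 15 pairs: {1,2}, {3,4}, …, {29,30}.
Choosing 15 integers — say the 15 even numbers 2, 4, …, 30 — takes one from each pair and avoids the property.
Choosing 16 forces two into the same pair by pigeonhole, and those are consecutive. So 16.

16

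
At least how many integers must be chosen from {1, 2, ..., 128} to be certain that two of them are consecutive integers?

Partition {1, …, 128} into 64 pairs: {1,2}, {3,4}, …, {127,128}.
Choosing 64 integers — say the 64 even numbers 2, 4, …, 128 — takes one from each pair and avoids the property.
Choosing 65 forces two into the same pair by pigeonhole, and those are consecutive. So 65.

65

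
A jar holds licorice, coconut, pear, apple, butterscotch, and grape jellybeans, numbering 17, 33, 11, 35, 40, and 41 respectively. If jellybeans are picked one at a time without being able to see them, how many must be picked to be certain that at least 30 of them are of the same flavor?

145

In the worst case we take at most 29 of each flavor, but all 17 licorice and all 11 pear (fewer than 29), giving 17 + 29 + 11 + 29 + 29 + 29 = 144.
One more jellybean then forces some flavor to 30, so 144 + 1 = 145.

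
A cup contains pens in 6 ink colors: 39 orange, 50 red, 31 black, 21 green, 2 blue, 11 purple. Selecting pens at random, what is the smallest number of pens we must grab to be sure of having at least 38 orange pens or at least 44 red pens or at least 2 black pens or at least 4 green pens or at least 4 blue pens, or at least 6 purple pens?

92

Each of the 6 ink colors has its own threshold; avoid all of them simultaneously.
The worst case stops just short of every target: 37 orange, 43 red, 1 black, 3 green, all 2 blue, 5 purple — 37 + 43 + 1 + 3 + 2 + 5 = 91 pens.
One more pen must push some ink color to its target, so 91 + 1 = 92.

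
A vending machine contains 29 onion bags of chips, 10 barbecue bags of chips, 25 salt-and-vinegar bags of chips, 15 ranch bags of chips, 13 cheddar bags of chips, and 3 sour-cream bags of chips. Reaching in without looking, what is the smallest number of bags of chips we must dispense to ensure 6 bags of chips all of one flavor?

In the worst case we take at most 5 of each flavor, but all 3 sour-cream (fewer than 5), giving 5 + 5 + 5 + 5 + 5 + 3 = 28.
One more bag of chips then forces some flavor to 6, so 28 + 1 = 29.

29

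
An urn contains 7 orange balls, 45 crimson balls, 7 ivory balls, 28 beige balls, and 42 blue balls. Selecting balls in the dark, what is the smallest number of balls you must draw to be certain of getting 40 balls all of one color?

Treat the 5 colors as pigeonholes.
In the worst case we take at most 39 of each color, but all 7 orange, all 7 ivory, and all 28 beige (fewer than 39), giving 7 + 39 + 7 + 28 + 39 = 120.
One more ball then forces some color to 40, so 120 + 1 = 121.

121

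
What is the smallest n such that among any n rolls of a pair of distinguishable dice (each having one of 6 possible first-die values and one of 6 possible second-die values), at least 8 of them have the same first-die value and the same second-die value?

253

There are 6 × 6 = 36 (first-die value, second-die value) combinations acting as pigeonholes.
With 36 × 7 = 252 rolls of a pair of distinguishable dice we could place exactly 7 in each, with no (first-die value, second-die value) pair reaching 8.
One more forces some (first-die value, second-die value) pair to hold 8, so 252 + 1 = 253.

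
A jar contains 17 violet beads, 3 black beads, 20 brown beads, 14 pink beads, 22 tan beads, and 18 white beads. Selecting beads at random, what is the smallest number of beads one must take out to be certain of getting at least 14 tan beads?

The worst case draws every non-tan bead first: 17 + 3 + 20 + 14 + 18 = 72.
The next 14 draws are then forced to be tan, giving 72 + 14 = 86.

86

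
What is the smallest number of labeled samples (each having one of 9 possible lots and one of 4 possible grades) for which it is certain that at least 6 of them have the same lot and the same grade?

There are 9 × 4 = 36 (lot, grade) combinations acting as pigeonholes.
With 36 × 5 = 180 labeled samples we could place exactly 5 in each, with no (lot, grade) pair reaching 6.
One more forces some (lot, grade) pair to hold 6, so 180 + 1 = 181.

181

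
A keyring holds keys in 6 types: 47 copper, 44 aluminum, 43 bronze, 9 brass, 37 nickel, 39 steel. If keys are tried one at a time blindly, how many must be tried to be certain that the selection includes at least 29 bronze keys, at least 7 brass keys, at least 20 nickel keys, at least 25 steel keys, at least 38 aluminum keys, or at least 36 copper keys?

150

The worst case stops just short of every target: 35 copper, 37 aluminum, 28 bronze, 6 brass, 19 nickel, 24 steel — 35 + 37 + 28 + 6 + 19 + 24 = 149 keys.
One more key must push some type to its target, so 149 + 1 = 150.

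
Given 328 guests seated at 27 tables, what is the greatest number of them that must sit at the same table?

13

The 328 guests fall into 27 tables.
If each of the 27 tables held at most 12, the total would be at most 27 × 12 = 324 < 328, a contradiction.
So at least one holds ⌈328/27⌉ = 13.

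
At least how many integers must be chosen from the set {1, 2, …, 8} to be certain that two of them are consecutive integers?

Partition {1, …, 8} into 4 pairs: {1,2}, {3,4}, …, {7,8}.
Choosing 4 integers — say the 4 even numbers 2, 4, …, 8 — takes one from each pair and avoids the property.
Choosing 5 forces two into the same pair by pigeonhole, and those are consecutive. So 5.

5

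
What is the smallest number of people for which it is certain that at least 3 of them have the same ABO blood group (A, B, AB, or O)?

9

There are 4 ABO blood groups acting as pigeonholes.
With 4 × 2 = 8 people we could place exactly 2 in each, with no class reaching 3.
One more forces some class to hold 3, so 8 + 1 = 9.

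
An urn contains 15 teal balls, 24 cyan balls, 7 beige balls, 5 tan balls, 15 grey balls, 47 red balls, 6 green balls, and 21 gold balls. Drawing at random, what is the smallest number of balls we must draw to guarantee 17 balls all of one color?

In the worst case we take at most 16 of each color, but all 15 teal, all 7 beige, all 5 tan, all 15 grey, and all 6 green (fewer than 16), giving 15 + 16 + 7 + 5 + 15 + 16 + 6 + 16 = 96.
One more ball then forces some color to 17, so 96 + 1 = 97.

97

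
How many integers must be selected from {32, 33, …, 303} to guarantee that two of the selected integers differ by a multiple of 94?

Use the pigeonhole principle on residue classes: group the integers by remainder mod 94; there are 94 residue classes, each nonempty in this range.
Choosing one from each class (94 integers) avoids any shared remainder.
One more choice must repeat a class, so two differ by a multiple of 94. Hence 94 + 1 = 95.

95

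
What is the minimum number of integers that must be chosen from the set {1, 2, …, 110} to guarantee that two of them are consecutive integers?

Partition {1, …, 110} into 55 pairs: {1,2}, {3,4}, …, {109,110}.
Choosing 55 integers — say the 55 even numbers 2, 4, …, 110 — takes one from each pair and avoids the property.
Choosing 56 forces two into the same pair by pigeonhole, and those are consecutive. So 56.

56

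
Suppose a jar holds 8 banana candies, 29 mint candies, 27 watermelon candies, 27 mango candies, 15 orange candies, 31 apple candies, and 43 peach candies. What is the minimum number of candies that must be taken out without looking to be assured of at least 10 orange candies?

To avoid orange candies as long as possible, exhaust the other 6 flavors first.
The worst case draws every non-orange candy first: 8 + 29 + 27 + 27 + 31 + 43 = 165.
The next 10 draws are then forced to be orange, giving 165 + 10 = 175.

175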